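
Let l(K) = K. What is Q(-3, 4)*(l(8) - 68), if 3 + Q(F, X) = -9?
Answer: 720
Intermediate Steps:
Q(F, X) = -12 (Q(F, X) = -3 - 9 = -12)
Q(-3, 4)*(l(8) - 68) = -12*(8 - 68) = -12*(-60) = 720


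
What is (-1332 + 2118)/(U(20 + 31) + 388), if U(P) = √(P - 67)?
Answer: 38121/18820 - 393*I/18820 ≈ 2.0256 - 0.020882*I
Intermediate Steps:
U(P) = √(-67 + P)
(-1332 + 2118)/(U(20 + 31) + 388) = (-1332 + 2118)/(√(-67 + (20 + 31)) + 388) = 786/(√(-67 + 51) + 388) = 786/(√(-16) + 388) = 786/(4*I + 388) = 786/(388 + 4*I) = 786*((388 - 4*I)/150560) = 393*(388 - 4*I)/75280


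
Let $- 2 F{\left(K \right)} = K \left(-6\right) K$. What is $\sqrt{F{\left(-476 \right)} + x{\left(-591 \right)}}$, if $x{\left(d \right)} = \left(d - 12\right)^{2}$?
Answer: $\sqrt{1043337} \approx 1021.4$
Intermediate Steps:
$F{\left(K \right)} = 3 K^{2}$ ($F{\left(K \right)} = - \frac{K \left(-6\right) K}{2} = - \frac{- 6 K K}{2} = - \frac{\left(-6\right) K^{2}}{2} = 3 K^{2}$)
$x{\left(d \right)} = \left(-12 + d\right)^{2}$
$\sqrt{F{\left(-476 \right)} + x{\left(-591 \right)}} = \sqrt{3 \left(-476\right)^{2} + \left(-12 - 591\right)^{2}} = \sqrt{3 \cdot 226576 + \left(-603\right)^{2}} = \sqrt{679728 + 363609} = \sqrt{1043337}$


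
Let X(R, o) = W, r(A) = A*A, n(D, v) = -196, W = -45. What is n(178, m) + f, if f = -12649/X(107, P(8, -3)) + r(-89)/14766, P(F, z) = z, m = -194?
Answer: 18965153/221490 ≈ 85.625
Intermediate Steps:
r(A) = A**2
X(R, o) = -45
f = 62377193/221490 (f = -12649/(-45) + (-89)**2/14766 = -12649*(-1/45) + 7921*(1/14766) = 12649/45 + 7921/14766 = 62377193/221490 ≈ 281.63)
n(178, m) + f = -196 + 62377193/221490 = 18965153/221490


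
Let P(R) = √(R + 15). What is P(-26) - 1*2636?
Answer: -2636 + I*√11 ≈ -2636.0 + 3.3166*I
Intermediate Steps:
P(R) = √(15 + R)
P(-26) - 1*2636 = √(15 - 26) - 1*2636 = √(-11) - 2636 = I*√11 - 2636 = -2636 + I*√11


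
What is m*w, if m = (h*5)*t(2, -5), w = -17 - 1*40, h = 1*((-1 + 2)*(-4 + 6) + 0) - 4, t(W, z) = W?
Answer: 1140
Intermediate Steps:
h = -2 (h = 1*(1*2 + 0) - 4 = 1*(2 + 0) - 4 = 1*2 - 4 = 2 - 4 = -2)
w = -57 (w = -17 - 40 = -57)
m = -20 (m = -2*5*2 = -10*2 = -20)
m*w = -20*(-57) = 1140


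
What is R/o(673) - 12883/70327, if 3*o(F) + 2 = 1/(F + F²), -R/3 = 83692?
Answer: 8009437971078821/21266955127 ≈ 3.7661e+5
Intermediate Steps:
R = -251076 (R = -3*83692 = -251076)
o(F) = -⅔ + 1/(3*(F + F²))
R/o(673) - 12883/70327 = -251076*2019*(1 + 673)/(1 - 2*673 - 2*673²) - 12883/70327 = -251076*1360806/(1 - 1346 - 2*452929) - 12883*1/70327 = -251076*1360806/(1 - 1346 - 905858) - 12883/70327 = -251076/((⅓)*(1/673)*(1/674)*(-907203)) - 12883/70327 = -251076/(-302401/453602) - 12883/70327 = -251076*(-453602/302401) - 12883/70327 = 113888575752/302401 - 12883/70327 = 8009437971078821/21266955127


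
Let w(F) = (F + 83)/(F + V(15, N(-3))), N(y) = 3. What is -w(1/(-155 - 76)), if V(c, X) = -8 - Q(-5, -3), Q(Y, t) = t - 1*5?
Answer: 19172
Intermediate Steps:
Q(Y, t) = -5 + t (Q(Y, t) = t - 5 = -5 + t)
V(c, X) = 0 (V(c, X) = -8 - (-5 - 3) = -8 - 1*(-8) = -8 + 8 = 0)
w(F) = (83 + F)/F (w(F) = (F + 83)/(F + 0) = (83 + F)/F)
-w(1/(-155 - 76)) = -(83 + 1/(-155 - 76))/(1/(-155 - 76)) = -(83 + 1/(-231))/(1/(-231)) = -(83 - 1/231)/(-1/231) = -(-231)*19172/231 = -1*(-19172) = 19172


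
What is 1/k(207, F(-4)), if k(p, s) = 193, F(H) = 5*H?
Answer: 1/193 ≈ 0.0051813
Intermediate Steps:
1/k(207, F(-4)) = 1/193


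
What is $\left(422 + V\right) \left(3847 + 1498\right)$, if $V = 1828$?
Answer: $12026250$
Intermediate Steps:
$\left(422 + V\right) \left(3847 + 1498\right) = \left(422 + 1828\right) \left(3847 + 1498\right) = 2250 \cdot 5345 = 12026250$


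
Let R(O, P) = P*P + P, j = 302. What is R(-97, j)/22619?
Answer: 91506/22619 ≈ 4.0455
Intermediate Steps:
R(O, P) = P + P² (R(O, P) = P² + P = P + P²)
R(-97, j)/22619 = (302*(1 + 302))/22619 = (302*303)*(1/22619) = 91506*(1/22619) = 91506/22619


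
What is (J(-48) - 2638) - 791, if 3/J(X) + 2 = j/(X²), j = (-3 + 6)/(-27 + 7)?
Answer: -105388389/30721 ≈ -3430.5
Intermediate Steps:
j = -3/20 (j = 3/(-20) = 3*(-1/20) = -3/20 ≈ -0.15000)
J(X) = 3/(-2 - 3/(20*X²))
(J(-48) - 2638) - 791 = (-60*(-48)²/(3 + 40*(-48)²) - 2638) - 791 = (-60*2304/(3 + 40*2304) - 2638) - 791 = (-60*2304/(3 + 92160) - 2638) - 791 = (-60*2304/92163 - 2638) - 791 = (-60*2304*1/92163 - 2638) - 791 = (-46080/30721 - 2638) - 791 = -81088078/30721 - 791 = -105388389/30721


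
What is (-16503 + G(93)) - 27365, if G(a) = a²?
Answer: -35219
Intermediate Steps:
(-16503 + G(93)) - 27365 = (-16503 + 93²) - 27365 = (-16503 + 8649) - 27365 = -7854 - 27365 = -35219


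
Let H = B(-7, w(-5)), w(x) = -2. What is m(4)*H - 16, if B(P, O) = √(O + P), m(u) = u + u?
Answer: -16 + 24*I ≈ -16.0 + 24.0*I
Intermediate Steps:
m(u) = 2*u
H = 3*I (H = √(-2 - 7) = √(-9) = 3*I ≈ 3.0*I)
m(4)*H - 16 = (2*4)*(3*I) - 16 = 8*(3*I) - 16 = 24*I - 16 = -16 + 24*I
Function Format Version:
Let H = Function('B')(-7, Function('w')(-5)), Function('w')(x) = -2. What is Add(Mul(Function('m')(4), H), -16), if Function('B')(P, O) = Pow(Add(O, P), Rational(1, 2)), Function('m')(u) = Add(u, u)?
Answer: Add(-16, Mul(24, I)) ≈ Add(-16.000, Mul(24.000, I))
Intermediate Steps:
Function('m')(u) = Mul(2, u)
H = Mul(3, I) (H = Pow(Add(-2, -7), Rational(1, 2)) = Pow(-9, Rational(1, 2)) = Mul(3, I) ≈ Mul(3.0000, I))
Add(Mul(Function('m')(4), H), -16) = Add(Mul(Mul(2, 4), Mul(3, I)), -16) = Add(Mul(8, Mul(3, I)), -16) = Add(Mul(24, I), -16) = Add(-16, Mul(24, I))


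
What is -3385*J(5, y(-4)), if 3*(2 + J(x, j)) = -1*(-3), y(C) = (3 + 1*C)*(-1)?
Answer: 3385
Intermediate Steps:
y(C) = -3 - C (y(C) = (3 + C)*(-1) = -3 - C)
J(x, j) = -1 (J(x, j) = -2 + (-1*(-3))/3 = -2 + (⅓)*3 = -2 + 1 = -1)
-3385*J(5, y(-4)) = -3385*(-1) = 3385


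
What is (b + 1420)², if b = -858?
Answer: 315844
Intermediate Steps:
(b + 1420)² = (-858 + 1420)² = 562² = 315844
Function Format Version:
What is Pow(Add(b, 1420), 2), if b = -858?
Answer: 315844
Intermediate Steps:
Pow(Add(b, 1420), 2) = Pow(Add(-858, 1420), 2) = Pow(562, 2) = 315844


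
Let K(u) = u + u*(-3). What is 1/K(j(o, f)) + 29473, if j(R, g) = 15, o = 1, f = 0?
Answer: 884189/30 ≈ 29473.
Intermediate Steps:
K(u) = -2*u (K(u) = u - 3*u = -2*u)
1/K(j(o, f)) + 29473 = 1/(-2*15) + 29473 = 1/(-30) + 29473 = -1/30 + 29473 = 884189/30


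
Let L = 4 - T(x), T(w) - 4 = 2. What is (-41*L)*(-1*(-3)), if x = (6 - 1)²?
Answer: 246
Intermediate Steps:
x = 25 (x = 5² = 25)
T(w) = 6 (T(w) = 4 + 2 = 6)
L = -2 (L = 4 - 1*6 = 4 - 6 = -2)
(-41*L)*(-1*(-3)) = (-41*(-2))*(-1*(-3)) = 82*3 = 246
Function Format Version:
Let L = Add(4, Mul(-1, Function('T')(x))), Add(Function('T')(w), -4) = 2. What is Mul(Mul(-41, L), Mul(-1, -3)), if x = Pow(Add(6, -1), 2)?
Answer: 246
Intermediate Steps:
x = 25 (x = Pow(5, 2) = 25)
Function('T')(w) = 6 (Function('T')(w) = Add(4, 2) = 6)
L = -2 (L = Add(4, Mul(-1, 6)) = Add(4, -6) = -2)
Mul(Mul(-41, L), Mul(-1, -3)) = Mul(Mul(-41, -2), Mul(-1, -3)) = Mul(82, 3) = 246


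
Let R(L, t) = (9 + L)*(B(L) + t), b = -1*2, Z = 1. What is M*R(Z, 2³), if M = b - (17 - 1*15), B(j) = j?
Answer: -360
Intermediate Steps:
b = -2
R(L, t) = (9 + L)*(L + t)
M = -4 (M = -2 - (17 - 1*15) = -2 - (17 - 15) = -2 - 1*2 = -2 - 2 = -4)
M*R(Z, 2³) = -4*(1² + 9*1 + 9*2³ + 1*2³) = -4*(1 + 9 + 9*8 + 1*8) = -4*(1 + 9 + 72 + 8) = -4*90 = -360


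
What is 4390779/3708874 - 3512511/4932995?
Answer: 8632230130491/18295856897630 ≈ 0.47181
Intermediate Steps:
4390779/3708874 - 3512511/4932995 = 8632230130491/18295856897630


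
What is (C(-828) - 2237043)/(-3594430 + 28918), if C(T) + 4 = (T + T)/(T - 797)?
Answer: 3635199719/5793957000 ≈ 0.62741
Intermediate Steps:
C(T) = -4 + 2*T/(-797 + T) (C(T) = -4 + (T + T)/(T - 797) = -4 + (2*T)/(-797 + T) = -4 + 2*T/(-797 + T))
(C(-828) - 2237043)/(-3594430 + 28918) = (2*(1594 - 1*(-828))/(-797 - 828) - 2237043)/(-3594430 + 28918) = (2*(1594 + 828)/(-1625) - 2237043)/(-3565512) = (2*(-1/1625)*2422 - 2237043)*(-1/3565512) = (-4844/1625 - 2237043)*(-1/3565512) = -3635199719/1625*(-1/3565512) = 3635199719/5793957000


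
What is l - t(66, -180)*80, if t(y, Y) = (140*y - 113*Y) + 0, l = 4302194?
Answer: 1935794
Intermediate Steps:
t(y, Y) = -113*Y + 140*y (t(y, Y) = (-113*Y + 140*y) + 0 = -113*Y + 140*y)
l - t(66, -180)*80 = 4302194 - (-113*(-180) + 140*66)*80 = 4302194 - (20340 + 9240)*80 = 4302194 - 29580*80 = 4302194 - 1*2366400 = 4302194 - 2366400 = 1935794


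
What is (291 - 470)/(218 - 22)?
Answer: -179/196 ≈ -0.91327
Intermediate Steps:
(291 - 470)/(218 - 22) = -179/196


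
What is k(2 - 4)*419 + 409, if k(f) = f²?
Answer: 2085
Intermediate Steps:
k(2 - 4)*419 + 409 = (2 - 4)²*419 + 409 = (-2)²*419 + 409 = 4*419 + 409 = 1676 + 409 = 2085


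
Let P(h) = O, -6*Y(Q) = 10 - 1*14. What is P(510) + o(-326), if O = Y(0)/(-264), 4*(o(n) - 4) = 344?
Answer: 35639/396 ≈ 89.997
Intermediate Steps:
Y(Q) = ⅔ (Y(Q) = -(10 - 1*14)/6 = -(10 - 14)/6 = -⅙*(-4) = ⅔)
o(n) = 90 (o(n) = 4 + (¼)*344 = 4 + 86 = 90)
O = -1/396 (O = (⅔)/(-264) = (⅔)*(-1/264) = -1/396 ≈ -0.0025253)
P(h) = -1/396
P(510) + o(-326) = -1/396 + 90 = 35639/396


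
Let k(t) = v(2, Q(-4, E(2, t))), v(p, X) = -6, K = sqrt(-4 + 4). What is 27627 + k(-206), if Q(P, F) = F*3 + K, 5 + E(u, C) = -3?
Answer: 27621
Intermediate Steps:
K = 0 (K = sqrt(0) = 0)
E(u, C) = -8 (E(u, C) = -5 - 3 = -8)
Q(P, F) = 3*F (Q(P, F) = F*3 + 0 = 3*F + 0 = 3*F)
k(t) = -6
27627 + k(-206) = 27627 - 6 = 27621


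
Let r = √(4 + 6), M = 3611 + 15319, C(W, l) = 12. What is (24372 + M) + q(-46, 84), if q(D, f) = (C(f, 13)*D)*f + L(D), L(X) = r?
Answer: -3066 + √10 ≈ -3062.8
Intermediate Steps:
M = 18930
r = √10 ≈ 3.1623
L(X) = √10
q(D, f) = √10 + 12*D*f (q(D, f) = (12*D)*f + √10 = 12*D*f + √10 = √10 + 12*D*f)
(24372 + M) + q(-46, 84) = (24372 + 18930) + (√10 + 12*(-46)*84) = 43302 + (√10 - 46368) = 43302 + (-46368 + √10) = -3066 + √10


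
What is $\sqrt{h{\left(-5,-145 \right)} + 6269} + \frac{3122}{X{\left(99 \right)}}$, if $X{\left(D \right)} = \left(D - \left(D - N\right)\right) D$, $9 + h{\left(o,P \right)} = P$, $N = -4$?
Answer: $- \frac{1561}{198} + \sqrt{6115} \approx 70.315$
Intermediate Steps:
$h{\left(o,P \right)} = -9 + P$
$X{\left(D \right)} = - 4 D$ ($X{\left(D \right)} = \left(D - \left(4 + D\right)\right) D = - 4 D$)
$\sqrt{h{\left(-5,-145 \right)} + 6269} + \frac{3122}{X{\left(99 \right)}} = \sqrt{\left(-9 - 145\right) + 6269} + \frac{3122}{\left(-4\right) 99} = \sqrt{-154 + 6269} + \frac{3122}{-396} = \sqrt{6115} + 3122 \left(- \frac{1}{396}\right) = \sqrt{6115} - \frac{1561}{198} = - \frac{1561}{198} + \sqrt{6115}$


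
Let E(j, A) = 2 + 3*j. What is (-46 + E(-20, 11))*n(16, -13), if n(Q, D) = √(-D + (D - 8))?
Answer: -208*I*√2 ≈ -294.16*I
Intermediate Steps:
n(Q, D) = 2*I*√2 (n(Q, D) = √(-D + (-8 + D)) = √(-8) = 2*I*√2)
(-46 + E(-20, 11))*n(16, -13) = (-46 + (2 + 3*(-20)))*(2*I*√2) = (-46 + (2 - 60))*(2*I*√2) = (-46 - 58)*(2*I*√2) = -208*I*√2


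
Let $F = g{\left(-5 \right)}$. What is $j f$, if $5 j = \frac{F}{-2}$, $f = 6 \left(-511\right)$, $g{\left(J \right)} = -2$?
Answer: $- \frac{3066}{5} \approx -613.2$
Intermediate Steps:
$F = -2$
$f = -3066$
$j = \frac{1}{5}$ ($j = \frac{\left(-2\right) \frac{1}{-2}}{5} = \frac{\left(-2\right) \left(- \frac{1}{2}\right)}{5} = \frac{1}{5} \cdot 1 = \frac{1}{5} \approx 0.2$)
$j f = \frac{1}{5} \left(-3066\right) = - \frac{3066}{5}$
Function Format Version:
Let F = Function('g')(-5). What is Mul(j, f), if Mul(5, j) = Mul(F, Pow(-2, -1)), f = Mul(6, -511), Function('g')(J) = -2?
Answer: Rational(-3066, 5) ≈ -613.20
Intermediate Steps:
F = -2
f = -3066
j = Rational(1, 5) (j = Mul(Rational(1, 5), Mul(-2, Pow(-2, -1))) = Mul(Rational(1, 5), Mul(-2, Rational(-1, 2))) = Mul(Rational(1, 5), 1) = Rational(1, 5) ≈ 0.20000)
Mul(j, f) = Mul(Rational(1, 5), -3066) = Rational(-3066, 5)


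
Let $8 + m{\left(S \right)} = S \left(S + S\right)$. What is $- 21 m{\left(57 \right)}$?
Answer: $-136290$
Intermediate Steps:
$m{\left(S \right)} = -8 + 2 S^{2}$ ($m{\left(S \right)} = -8 + S \left(S + S\right) = -8 + S 2 S = -8 + 2 S^{2}$)
$- 21 m{\left(57 \right)} = - 21 \left(-8 + 2 \cdot 57^{2}\right) = - 21 \left(-8 + 2 \cdot 3249\right) = - 21 \left(-8 + 6498\right) = \left(-21\right) 6490 = -136290$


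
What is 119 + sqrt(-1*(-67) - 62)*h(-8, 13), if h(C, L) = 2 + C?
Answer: 119 - 6*sqrt(5) ≈ 105.58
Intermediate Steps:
119 + sqrt(-1*(-67) - 62)*h(-8, 13) = 119 + sqrt(-1*(-67) - 62)*(2 - 8) = 119 + sqrt(67 - 62)*(-6) = 119 + sqrt(5)*(-6) = 119 - 6*sqrt(5)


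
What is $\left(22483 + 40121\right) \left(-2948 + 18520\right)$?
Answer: $974869488$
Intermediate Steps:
$\left(22483 + 40121\right) \left(-2948 + 18520\right) = 62604 \cdot 15572 = 974869488$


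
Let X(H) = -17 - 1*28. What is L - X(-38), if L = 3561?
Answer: 3606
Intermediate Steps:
X(H) = -45 (X(H) = -17 - 28 = -45)
L - X(-38) = 3561 - 1*(-45) = 3561 + 45 = 3606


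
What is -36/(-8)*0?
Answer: 0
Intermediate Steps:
-36/(-8)*0 = -36*(-1)/8*0 = -6*(-¾)*0 = (9/2)*0 = 0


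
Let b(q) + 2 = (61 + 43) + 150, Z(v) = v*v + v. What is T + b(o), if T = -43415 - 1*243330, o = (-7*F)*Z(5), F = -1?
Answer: -286493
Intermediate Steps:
Z(v) = v + v² (Z(v) = v² + v = v + v²)
o = 210 (o = (-7*(-1))*(5*(1 + 5)) = 7*(5*6) = 7*30 = 210)
T = -286745 (T = -43415 - 243330 = -286745)
b(q) = 252 (b(q) = -2 + ((61 + 43) + 150) = -2 + (104 + 150) = -2 + 254 = 252)
T + b(o) = -286745 + 252 = -286493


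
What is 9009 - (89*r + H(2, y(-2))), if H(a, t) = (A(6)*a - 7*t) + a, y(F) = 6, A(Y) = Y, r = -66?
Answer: 14911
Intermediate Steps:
H(a, t) = -7*t + 7*a (H(a, t) = (6*a - 7*t) + a = (-7*t + 6*a) + a = -7*t + 7*a)
9009 - (89*r + H(2, y(-2))) = 9009 - (89*(-66) + (-7*6 + 7*2)) = 9009 - (-5874 + (-42 + 14)) = 9009 - (-5874 - 28) = 9009 - 1*(-5902) = 9009 + 5902 = 14911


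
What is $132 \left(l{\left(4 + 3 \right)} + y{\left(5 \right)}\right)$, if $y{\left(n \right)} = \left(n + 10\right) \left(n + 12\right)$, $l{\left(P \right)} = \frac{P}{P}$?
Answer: $33792$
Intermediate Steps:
$l{\left(P \right)} = 1$
$y{\left(n \right)} = \left(10 + n\right) \left(12 + n\right)$
$132 \left(l{\left(4 + 3 \right)} + y{\left(5 \right)}\right) = 132 \left(1 + \left(120 + 5^{2} + 22 \cdot 5\right)\right) = 132 \left(1 + \left(120 + 25 + 110\right)\right) = 132 \left(1 + 255\right) = 132 \cdot 256 = 33792$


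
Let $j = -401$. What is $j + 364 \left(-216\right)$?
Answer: $-79025$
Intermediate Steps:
$j + 364 \left(-216\right) = -401 + 364 \left(-216\right) = -401 - 78624 = -79025$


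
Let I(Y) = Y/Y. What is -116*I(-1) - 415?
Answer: -531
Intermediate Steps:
I(Y) = 1
-116*I(-1) - 415 = -116*1 - 415 = -116 - 415 = -531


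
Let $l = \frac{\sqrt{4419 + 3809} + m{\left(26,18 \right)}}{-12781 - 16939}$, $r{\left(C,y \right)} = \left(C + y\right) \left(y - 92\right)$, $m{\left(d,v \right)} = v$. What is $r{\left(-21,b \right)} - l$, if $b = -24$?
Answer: $\frac{77569209}{14860} + \frac{11 \sqrt{17}}{14860} \approx 5220.0$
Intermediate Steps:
$r{\left(C,y \right)} = \left(-92 + y\right) \left(C + y\right)$ ($r{\left(C,y \right)} = \left(C + y\right) \left(-92 + y\right) = \left(-92 + y\right) \left(C + y\right)$)
$l = - \frac{9}{14860} - \frac{11 \sqrt{17}}{14860}$ ($l = \frac{\sqrt{4419 + 3809} + 18}{-12781 - 16939} = \frac{\sqrt{8228} + 18}{-29720} = \left(22 \sqrt{17} + 18\right) \left(- \frac{1}{29720}\right) = \left(18 + 22 \sqrt{17}\right) \left(- \frac{1}{29720}\right) = - \frac{9}{14860} - \frac{11 \sqrt{17}}{14860} \approx -0.0036578$)
$r{\left(-21,b \right)} - l = \left(\left(-24\right)^{2} - -1932 - -2208 - -504\right) - \left(- \frac{9}{14860} - \frac{11 \sqrt{17}}{14860}\right) = \left(576 + 1932 + 2208 + 504\right) + \left(\frac{9}{14860} + \frac{11 \sqrt{17}}{14860}\right) = 5220 + \left(\frac{9}{14860} + \frac{11 \sqrt{17}}{14860}\right) = \frac{77569209}{14860} + \frac{11 \sqrt{17}}{14860}$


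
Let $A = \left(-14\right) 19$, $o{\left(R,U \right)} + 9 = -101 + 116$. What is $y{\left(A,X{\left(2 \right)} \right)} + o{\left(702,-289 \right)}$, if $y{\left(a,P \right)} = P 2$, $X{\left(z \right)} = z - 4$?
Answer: $2$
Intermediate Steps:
$o{\left(R,U \right)} = 6$ ($o{\left(R,U \right)} = -9 + \left(-101 + 116\right) = -9 + 15 = 6$)
$A = -266$
$X{\left(z \right)} = -4 + z$
$y{\left(a,P \right)} = 2 P$
$y{\left(A,X{\left(2 \right)} \right)} + o{\left(702,-289 \right)} = 2 \left(-4 + 2\right) + 6 = 2 \left(-2\right) + 6 = -4 + 6 = 2$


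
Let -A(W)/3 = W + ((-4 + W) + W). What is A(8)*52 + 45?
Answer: -3075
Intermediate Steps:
A(W) = 12 - 9*W (A(W) = -3*(W + ((-4 + W) + W)) = -3*(W + (-4 + 2*W)) = -3*(-4 + 3*W) = 12 - 9*W)
A(8)*52 + 45 = (12 - 9*8)*52 + 45 = (12 - 72)*52 + 45 = -60*52 + 45 = -3120 + 45 = -3075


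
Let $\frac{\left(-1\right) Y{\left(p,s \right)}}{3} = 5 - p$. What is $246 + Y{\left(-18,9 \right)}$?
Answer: $177$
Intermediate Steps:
$Y{\left(p,s \right)} = -15 + 3 p$ ($Y{\left(p,s \right)} = - 3 \left(5 - p\right) = -15 + 3 p$)
$246 + Y{\left(-18,9 \right)} = 246 + \left(-15 + 3 \left(-18\right)\right) = 246 - 69 = 177$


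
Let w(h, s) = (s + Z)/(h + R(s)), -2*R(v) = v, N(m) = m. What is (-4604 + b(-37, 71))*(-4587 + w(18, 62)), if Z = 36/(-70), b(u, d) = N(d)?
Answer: 9470511321/455 ≈ 2.0814e+7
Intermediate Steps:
R(v) = -v/2
b(u, d) = d
Z = -18/35 (Z = 36*(-1/70) = -18/35 ≈ -0.51429)
w(h, s) = (-18/35 + s)/(h - s/2) (w(h, s) = (s - 18/35)/(h - s/2) = (-18/35 + s)/(h - s/2))
(-4604 + b(-37, 71))*(-4587 + w(18, 62)) = (-4604 + 71)*(-4587 + 2*(-18 + 35*62)/(35*(-1*62 + 2*18))) = -4533*(-4587 + 2*(-18 + 2170)/(35*(-62 + 36))) = -4533*(-4587 + (2/35)*2152/(-26)) = -4533*(-4587 + (2/35)*(-1/26)*2152) = -4533*(-4587 - 2152/455) = -4533*(-2089237/455) = 9470511321/455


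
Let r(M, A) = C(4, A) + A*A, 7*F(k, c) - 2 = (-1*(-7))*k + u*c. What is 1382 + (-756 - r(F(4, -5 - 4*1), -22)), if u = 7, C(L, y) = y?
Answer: 164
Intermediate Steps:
F(k, c) = 2/7 + c + k (F(k, c) = 2/7 + ((-1*(-7))*k + 7*c)/7 = 2/7 + (7*k + 7*c)/7 = 2/7 + (7*c + 7*k)/7 = 2/7 + (c + k) = 2/7 + c + k)
r(M, A) = A + A² (r(M, A) = A + A*A = A + A²)
1382 + (-756 - r(F(4, -5 - 4*1), -22)) = 1382 + (-756 - (-22)*(1 - 22)) = 1382 + (-756 - (-22)*(-21)) = 1382 + (-756 - 1*462) = 1382 + (-756 - 462) = 1382 - 1218 = 164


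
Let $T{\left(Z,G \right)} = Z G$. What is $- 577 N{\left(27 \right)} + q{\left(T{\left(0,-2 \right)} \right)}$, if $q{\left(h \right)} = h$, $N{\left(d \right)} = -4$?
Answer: $2308$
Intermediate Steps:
$T{\left(Z,G \right)} = G Z$
$- 577 N{\left(27 \right)} + q{\left(T{\left(0,-2 \right)} \right)} = \left(-577\right) \left(-4\right) - 0 = 2308 + 0 = 2308$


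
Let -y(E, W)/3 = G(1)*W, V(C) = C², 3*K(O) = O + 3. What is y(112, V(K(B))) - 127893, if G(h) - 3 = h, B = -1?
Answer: -383695/3 ≈ -1.2790e+5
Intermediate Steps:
G(h) = 3 + h
K(O) = 1 + O/3 (K(O) = (O + 3)/3 = (3 + O)/3 = 1 + O/3)
y(E, W) = -12*W (y(E, W) = -3*(3 + 1)*W = -12*W)
y(112, V(K(B))) - 127893 = -12*(1 + (⅓)*(-1))² - 127893 = -12*(1 - ⅓)² - 127893 = -12*(⅔)² - 127893 = -12*4/9 - 127893 = -16/3 - 127893 = -383695/3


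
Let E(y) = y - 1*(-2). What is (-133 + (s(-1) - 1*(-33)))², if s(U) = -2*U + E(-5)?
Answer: 10201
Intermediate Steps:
E(y) = 2 + y (E(y) = y + 2 = 2 + y)
s(U) = -3 - 2*U (s(U) = -2*U + (2 - 5) = -2*U - 3 = -3 - 2*U)
(-133 + (s(-1) - 1*(-33)))² = (-133 + ((-3 - 2*(-1)) - 1*(-33)))² = (-133 + ((-3 + 2) + 33))² = (-133 + (-1 + 33))² = (-133 + 32)² = (-101)² = 10201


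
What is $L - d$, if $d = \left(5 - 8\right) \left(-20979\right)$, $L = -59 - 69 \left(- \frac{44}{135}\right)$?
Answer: $- \frac{2833808}{45} \approx -62974.0$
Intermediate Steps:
$L = - \frac{1643}{45}$ ($L = -59 - 69 \left(\left(-44\right) \frac{1}{135}\right) = -59 - - \frac{1012}{45} = -59 + \frac{1012}{45} = - \frac{1643}{45} \approx -36.511$)
$d = 62937$ ($d = \left(5 - 8\right) \left(-20979\right) = \left(-3\right) \left(-20979\right) = 62937$)
$L - d = - \frac{1643}{45} - 62937 = - \frac{2833808}{45}$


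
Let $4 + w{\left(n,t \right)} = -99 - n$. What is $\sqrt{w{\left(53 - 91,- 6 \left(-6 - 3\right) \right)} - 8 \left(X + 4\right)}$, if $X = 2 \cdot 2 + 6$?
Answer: $i \sqrt{177} \approx 13.304 i$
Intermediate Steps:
$X = 10$ ($X = 4 + 6 = 10$)
$w{\left(n,t \right)} = -103 - n$ ($w{\left(n,t \right)} = -4 - \left(99 + n\right) = -103 - n$)
$\sqrt{w{\left(53 - 91,- 6 \left(-6 - 3\right) \right)} - 8 \left(X + 4\right)} = \sqrt{\left(-103 - \left(53 - 91\right)\right) - 8 \left(10 + 4\right)} = \sqrt{\left(-103 - \left(53 - 91\right)\right) - 112} = \sqrt{\left(-103 - -38\right) - 112} = \sqrt{\left(-103 + 38\right) - 112} = \sqrt{-65 - 112} = \sqrt{-177} = i \sqrt{177}$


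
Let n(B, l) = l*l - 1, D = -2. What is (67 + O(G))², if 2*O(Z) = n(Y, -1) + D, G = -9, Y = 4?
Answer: 4356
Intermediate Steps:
n(B, l) = -1 + l² (n(B, l) = l² - 1 = -1 + l²)
O(Z) = -1 (O(Z) = ((-1 + (-1)²) - 2)/2 = ((-1 + 1) - 2)/2 = (0 - 2)/2 = (½)*(-2) = -1)
(67 + O(G))² = (67 - 1)² = 66² = 4356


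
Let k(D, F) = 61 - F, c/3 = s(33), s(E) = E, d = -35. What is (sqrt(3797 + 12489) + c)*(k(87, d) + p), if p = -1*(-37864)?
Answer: 3758040 + 37960*sqrt(16286) ≈ 8.6024e+6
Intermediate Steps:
c = 99 (c = 3*33 = 99)
p = 37864
(sqrt(3797 + 12489) + c)*(k(87, d) + p) = (sqrt(3797 + 12489) + 99)*((61 - 1*(-35)) + 37864) = (sqrt(16286) + 99)*((61 + 35) + 37864) = (99 + sqrt(16286))*(96 + 37864) = (99 + sqrt(16286))*37960 = 3758040 + 37960*sqrt(16286)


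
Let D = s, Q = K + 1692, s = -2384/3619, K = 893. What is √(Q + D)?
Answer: √33847533489/3619 ≈ 50.836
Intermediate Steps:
s = -2384/3619 (s = -2384*1/3619 = -2384/3619 ≈ -0.65875)
Q = 2585 (Q = 893 + 1692 = 2585)
D = -2384/3619 ≈ -0.65875
√(Q + D) = √(2585 - 2384/3619) = √(9352731/3619) = √33847533489/3619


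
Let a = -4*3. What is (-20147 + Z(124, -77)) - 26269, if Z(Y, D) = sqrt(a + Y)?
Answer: -46416 + 4*sqrt(7) ≈ -46405.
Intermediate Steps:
a = -12
Z(Y, D) = sqrt(-12 + Y)
(-20147 + Z(124, -77)) - 26269 = (-20147 + sqrt(-12 + 124)) - 26269 = (-20147 + sqrt(112)) - 26269 = (-20147 + 4*sqrt(7)) - 26269 = -46416 + 4*sqrt(7)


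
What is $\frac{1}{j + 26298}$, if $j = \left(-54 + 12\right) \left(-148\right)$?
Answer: $\frac{1}{32514} \approx 3.0756 \cdot 10^{-5}$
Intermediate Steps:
$j = 6216$ ($j = \left(-42\right) \left(-148\right) = 6216$)
$\frac{1}{j + 26298} = \frac{1}{6216 + 26298} = \frac{1}{32514}$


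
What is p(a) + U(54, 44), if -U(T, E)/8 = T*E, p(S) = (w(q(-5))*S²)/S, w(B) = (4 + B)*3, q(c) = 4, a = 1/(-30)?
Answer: -95044/5 ≈ -19009.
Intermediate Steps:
a = -1/30 ≈ -0.033333
w(B) = 12 + 3*B
p(S) = 24*S (p(S) = ((12 + 3*4)*S²)/S = ((12 + 12)*S²)/S = (24*S²)/S = 24*S)
U(T, E) = -8*E*T (U(T, E) = -8*T*E = -8*E*T)
p(a) + U(54, 44) = 24*(-1/30) - 8*44*54 = -⅘ - 19008 = -95044/5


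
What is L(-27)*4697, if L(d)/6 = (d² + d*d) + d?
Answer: 40328442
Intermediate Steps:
L(d) = 6*d + 12*d² (L(d) = 6*((d² + d*d) + d) = 6*((d² + d²) + d) = 6*(2*d² + d) = 6*(d + 2*d²) = 6*d + 12*d²)
L(-27)*4697 = (6*(-27)*(1 + 2*(-27)))*4697 = (6*(-27)*(1 - 54))*4697 = (6*(-27)*(-53))*4697 = 8586*4697 = 40328442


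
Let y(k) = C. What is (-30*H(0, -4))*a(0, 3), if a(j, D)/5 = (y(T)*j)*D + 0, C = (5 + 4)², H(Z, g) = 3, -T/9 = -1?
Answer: 0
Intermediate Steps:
T = 9 (T = -9*(-1) = 9)
C = 81 (C = 9² = 81)
y(k) = 81
a(j, D) = 405*D*j (a(j, D) = 5*((81*j)*D + 0) = 5*(81*D*j + 0) = 5*(81*D*j) = 405*D*j)
(-30*H(0, -4))*a(0, 3) = (-30*3)*(405*3*0) = -90*0 = 0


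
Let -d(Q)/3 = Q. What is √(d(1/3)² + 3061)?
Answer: √3062 ≈ 55.335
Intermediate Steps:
d(Q) = -3*Q
√(d(1/3)² + 3061) = √((-3/3)² + 3061) = √((-3*⅓)² + 3061) = √((-1)² + 3061) = √(1 + 3061) = √3062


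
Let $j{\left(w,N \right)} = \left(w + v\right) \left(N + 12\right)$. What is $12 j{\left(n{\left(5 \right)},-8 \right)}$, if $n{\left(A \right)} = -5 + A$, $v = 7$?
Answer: $336$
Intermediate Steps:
$j{\left(w,N \right)} = \left(7 + w\right) \left(12 + N\right)$ ($j{\left(w,N \right)} = \left(w + 7\right) \left(N + 12\right) = \left(7 + w\right) \left(12 + N\right)$)
$12 j{\left(n{\left(5 \right)},-8 \right)} = 12 \left(84 + 7 \left(-8\right) + 12 \left(-5 + 5\right) - 8 \left(-5 + 5\right)\right) = 12 \left(84 - 56 + 12 \cdot 0 - 0\right) = 12 \left(84 - 56 + 0 + 0\right) = 12 \cdot 28 = 336$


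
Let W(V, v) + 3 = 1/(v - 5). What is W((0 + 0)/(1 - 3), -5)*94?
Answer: -1457/5 ≈ -291.40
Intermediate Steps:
W(V, v) = -3 + 1/(-5 + v) (W(V, v) = -3 + 1/(v - 5) = -3 + 1/(-5 + v))
W((0 + 0)/(1 - 3), -5)*94 = ((16 - 3*(-5))/(-5 - 5))*94 = ((16 + 15)/(-10))*94 = -⅒*31*94 = -31/10*94 = -1457/5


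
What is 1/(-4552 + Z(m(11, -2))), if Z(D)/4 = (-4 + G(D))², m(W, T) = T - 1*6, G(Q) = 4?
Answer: -1/4552 ≈ -0.00021968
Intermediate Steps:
m(W, T) = -6 + T (m(W, T) = T - 6 = -6 + T)
Z(D) = 0 (Z(D) = 4*(-4 + 4)² = 4*0² = 4*0 = 0)
1/(-4552 + Z(m(11, -2))) = 1/(-4552 + 0) = 1/(-4552) = -1/4552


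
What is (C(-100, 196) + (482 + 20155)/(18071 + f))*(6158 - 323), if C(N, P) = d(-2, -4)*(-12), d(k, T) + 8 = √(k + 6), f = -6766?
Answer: 973974699/2261 ≈ 4.3077e+5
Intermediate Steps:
d(k, T) = -8 + √(6 + k) (d(k, T) = -8 + √(k + 6) = -8 + √(6 + k))
C(N, P) = 72 (C(N, P) = (-8 + √(6 - 2))*(-12) = (-8 + √4)*(-12) = (-8 + 2)*(-12) = -6*(-12) = 72)
(C(-100, 196) + (482 + 20155)/(18071 + f))*(6158 - 323) = (72 + (482 + 20155)/(18071 - 6766))*(6158 - 323) = (72 + 20637/11305)*5835 = (834597/11305)*5835 = 973974699/2261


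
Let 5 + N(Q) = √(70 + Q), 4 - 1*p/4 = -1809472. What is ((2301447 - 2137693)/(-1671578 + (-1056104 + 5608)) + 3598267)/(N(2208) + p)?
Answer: 11815567189717978266/23766964311692894717 - 4897374441002*√2278/71300892935078684151 ≈ 0.49714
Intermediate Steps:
p = 7237904 (p = 16 - 4*(-1809472) = 16 + 7237888 = 7237904)
N(Q) = -5 + √(70 + Q)
((2301447 - 2137693)/(-1671578 + (-1056104 + 5608)) + 3598267)/(N(2208) + p) = ((2301447 - 2137693)/(-1671578 + (-1056104 + 5608)) + 3598267)/((-5 + √(70 + 2208)) + 7237904) = (163754/(-1671578 - 1050496) + 3598267)/((-5 + √2278) + 7237904) = (163754/(-2722074) + 3598267)/(7237899 + √2278) = (163754*(-1/2722074) + 3598267)/(7237899 + √2278) = (-81877/1361037 + 3598267)/(7237899 + √2278) = 4897374441002/(1361037*(7237899 + √2278))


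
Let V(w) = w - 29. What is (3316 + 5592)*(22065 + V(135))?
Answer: 197499268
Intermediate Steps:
V(w) = -29 + w
(3316 + 5592)*(22065 + V(135)) = (3316 + 5592)*(22065 + (-29 + 135)) = 8908*(22065 + 106) = 8908*22171 = 197499268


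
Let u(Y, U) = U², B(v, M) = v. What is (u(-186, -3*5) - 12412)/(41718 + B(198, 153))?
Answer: -1741/5988 ≈ -0.29075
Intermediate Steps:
(u(-186, -3*5) - 12412)/(41718 + B(198, 153)) = ((-3*5)² - 12412)/(41718 + 198) = ((-15)² - 12412)/41916 = (225 - 12412)*(1/41916) = -12187*1/41916 = -1741/5988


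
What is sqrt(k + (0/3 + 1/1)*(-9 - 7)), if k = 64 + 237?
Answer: sqrt(285) ≈ 16.882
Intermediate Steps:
k = 301
sqrt(k + (0/3 + 1/1)*(-9 - 7)) = sqrt(301 + (0/3 + 1/1)*(-9 - 7)) = sqrt(301 + (0*(1/3) + 1*1)*(-16)) = sqrt(301 + (0 + 1)*(-16)) = sqrt(301 + 1*(-16)) = sqrt(301 - 16) = sqrt(285)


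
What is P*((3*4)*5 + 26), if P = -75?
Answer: -6450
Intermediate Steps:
P*((3*4)*5 + 26) = -75*((3*4)*5 + 26) = -75*(12*5 + 26) = -75*(60 + 26) = -75*86 = -6450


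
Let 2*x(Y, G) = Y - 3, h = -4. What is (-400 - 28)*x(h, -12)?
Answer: 1498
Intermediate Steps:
x(Y, G) = -3/2 + Y/2 (x(Y, G) = (Y - 3)/2 = (-3 + Y)/2 = -3/2 + Y/2)
(-400 - 28)*x(h, -12) = (-400 - 28)*(-3/2 + (1/2)*(-4)) = -428*(-3/2 - 2) = -428*(-7/2) = 1498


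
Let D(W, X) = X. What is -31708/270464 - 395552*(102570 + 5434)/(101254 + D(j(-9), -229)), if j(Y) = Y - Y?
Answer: -2888637338857303/6830906400 ≈ -4.2288e+5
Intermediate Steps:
j(Y) = 0
-31708/270464 - 395552*(102570 + 5434)/(101254 + D(j(-9), -229)) = -31708/270464 - 395552*(102570 + 5434)/(101254 - 229) = -31708*1/270464 - 395552/(101025/108004) = -7927/67616 - 395552/(101025*(1/108004)) = -7927/67616 - 395552/101025/108004 = -7927/67616 - 395552*108004/101025 = -7927/67616 - 42721198208/101025 = -2888637338857303/6830906400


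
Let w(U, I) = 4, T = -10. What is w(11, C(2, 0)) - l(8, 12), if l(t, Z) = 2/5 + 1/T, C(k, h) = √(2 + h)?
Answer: 37/10 ≈ 3.7000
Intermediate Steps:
l(t, Z) = 3/10 (l(t, Z) = 2/5 + 1/(-10) = 2*(⅕) + 1*(-⅒) = ⅖ - ⅒ = 3/10)
w(11, C(2, 0)) - l(8, 12) = 4 - 1*3/10 = 4 - 3/10 = 37/10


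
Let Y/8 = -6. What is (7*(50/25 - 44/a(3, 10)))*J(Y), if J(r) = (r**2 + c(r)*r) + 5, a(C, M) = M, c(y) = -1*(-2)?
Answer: -185892/5 ≈ -37178.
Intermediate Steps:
c(y) = 2
Y = -48 (Y = 8*(-6) = -48)
J(r) = 5 + r**2 + 2*r (J(r) = (r**2 + 2*r) + 5 = 5 + r**2 + 2*r)
(7*(50/25 - 44/a(3, 10)))*J(Y) = (7*(50/25 - 44/10))*(5 + (-48)**2 + 2*(-48)) = (7*(50*(1/25) - 44*1/10))*(5 + 2304 - 96) = (7*(2 - 22/5))*2213 = (7*(-12/5))*2213 = -84/5*2213 = -185892/5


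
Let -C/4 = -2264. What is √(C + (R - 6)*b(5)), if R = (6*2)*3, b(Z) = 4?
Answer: 2*√2294 ≈ 95.792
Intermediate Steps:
C = 9056 (C = -4*(-2264) = 9056)
R = 36 (R = 12*3 = 36)
√(C + (R - 6)*b(5)) = √(9056 + (36 - 6)*4) = √(9056 + 30*4) = √(9056 + 120) = √9176 = 2*√2294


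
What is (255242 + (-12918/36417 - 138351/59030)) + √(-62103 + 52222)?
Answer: 182895593495171/716565170 + I*√9881 ≈ 2.5524e+5 + 99.403*I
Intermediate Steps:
(255242 + (-12918/36417 - 138351/59030)) + √(-62103 + 52222) = (255242 + (-12918*1/36417 - 138351*1/59030)) + √(-9881) = (255242 + (-4306/12139 - 138351/59030)) + I*√9881 = (255242 - 1933625969/716565170) + I*√9881 = 182895593495171/716565170 + I*√9881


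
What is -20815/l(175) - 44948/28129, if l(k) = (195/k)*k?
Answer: -118853999/1097031 ≈ -108.34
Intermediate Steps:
l(k) = 195
-20815/l(175) - 44948/28129 = -20815/195 - 44948/28129 = -20815*1/195 - 44948*1/28129 = -4163/39 - 44948/28129 = -118853999/1097031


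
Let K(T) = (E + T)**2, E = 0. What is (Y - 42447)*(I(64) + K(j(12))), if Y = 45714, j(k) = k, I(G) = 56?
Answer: 653400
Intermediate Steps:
K(T) = T**2 (K(T) = (0 + T)**2 = T**2)
(Y - 42447)*(I(64) + K(j(12))) = (45714 - 42447)*(56 + 12**2) = 3267*(56 + 144) = 3267*200 = 653400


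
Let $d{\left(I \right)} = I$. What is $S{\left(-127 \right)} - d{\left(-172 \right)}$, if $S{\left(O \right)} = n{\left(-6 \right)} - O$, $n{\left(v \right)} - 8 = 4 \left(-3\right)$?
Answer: $295$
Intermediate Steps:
$n{\left(v \right)} = -4$ ($n{\left(v \right)} = 8 + 4 \left(-3\right) = 8 - 12 = -4$)
$S{\left(O \right)} = -4 - O$
$S{\left(-127 \right)} - d{\left(-172 \right)} = \left(-4 - -127\right) - -172 = \left(-4 + 127\right) + 172 = 123 + 172 = 295$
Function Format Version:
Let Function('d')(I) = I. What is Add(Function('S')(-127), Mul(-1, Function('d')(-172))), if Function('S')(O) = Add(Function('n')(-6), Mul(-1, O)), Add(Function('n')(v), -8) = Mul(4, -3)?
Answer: 295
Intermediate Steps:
Function('n')(v) = -4 (Function('n')(v) = Add(8, Mul(4, -3)) = Add(8, -12) = -4)
Function('S')(O) = Add(-4, Mul(-1, O))
Add(Function('S')(-127), Mul(-1, Function('d')(-172))) = Add(Add(-4, Mul(-1, -127)), Mul(-1, -172)) = Add(Add(-4, 127), 172) = Add(123, 172) = 295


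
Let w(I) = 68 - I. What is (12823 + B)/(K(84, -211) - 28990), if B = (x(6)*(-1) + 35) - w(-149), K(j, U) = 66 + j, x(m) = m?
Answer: -361/824 ≈ -0.43811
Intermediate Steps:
B = -188 (B = (6*(-1) + 35) - (68 - 1*(-149)) = (-6 + 35) - (68 + 149) = 29 - 1*217 = 29 - 217 = -188)
(12823 + B)/(K(84, -211) - 28990) = (12823 - 188)/((66 + 84) - 28990) = 12635/(150 - 28990) = 12635/(-28840) = 12635*(-1/28840) = -361/824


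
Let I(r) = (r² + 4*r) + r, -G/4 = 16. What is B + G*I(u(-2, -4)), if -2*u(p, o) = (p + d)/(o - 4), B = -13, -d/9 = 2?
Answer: 287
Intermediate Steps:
d = -18 (d = -9*2 = -18)
u(p, o) = -(-18 + p)/(2*(-4 + o)) (u(p, o) = -(p - 18)/(2*(o - 4)) = -(-18 + p)/(2*(-4 + o)))
G = -64 (G = -4*16 = -64)
I(r) = r² + 5*r
B + G*I(u(-2, -4)) = -13 - 64*(18 - 1*(-2))/(2*(-4 - 4))*(5 + (18 - 1*(-2))/(2*(-4 - 4))) = -13 - 64*(½)*(18 + 2)/(-8)*(5 + (½)*(18 + 2)/(-8)) = -13 - 64*(½)*(-⅛)*20*(5 + (½)*(-⅛)*20) = -13 - (-80)*(5 - 5/4) = -13 - (-80)*15/4 = -13 - 64*(-75/16) = -13 + 300 = 287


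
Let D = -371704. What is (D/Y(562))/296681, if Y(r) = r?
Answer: -185852/83367361 ≈ -0.0022293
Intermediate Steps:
(D/Y(562))/296681 = -371704/562/296681 = -371704*1/562*(1/296681) = -185852/281*1/296681 = -185852/83367361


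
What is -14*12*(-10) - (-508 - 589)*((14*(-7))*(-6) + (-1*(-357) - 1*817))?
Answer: 142096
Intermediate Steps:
-14*12*(-10) - (-508 - 589)*((14*(-7))*(-6) + (-1*(-357) - 1*817)) = -168*(-10) - (-1097)*(-98*(-6) + (357 - 817)) = 1680 - (-1097)*(588 - 460) = 1680 - (-1097)*128 = 1680 - 1*(-140416) = 1680 + 140416 = 142096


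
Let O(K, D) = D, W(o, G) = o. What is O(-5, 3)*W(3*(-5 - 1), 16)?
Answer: -54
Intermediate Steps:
O(-5, 3)*W(3*(-5 - 1), 16) = 3*(3*(-5 - 1)) = 3*(3*(-6)) = 3*(-18) = -54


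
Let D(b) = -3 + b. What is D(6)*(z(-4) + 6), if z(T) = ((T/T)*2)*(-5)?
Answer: -12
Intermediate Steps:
z(T) = -10 (z(T) = (1*2)*(-5) = 2*(-5) = -10)
D(6)*(z(-4) + 6) = (-3 + 6)*(-10 + 6) = 3*(-4) = -12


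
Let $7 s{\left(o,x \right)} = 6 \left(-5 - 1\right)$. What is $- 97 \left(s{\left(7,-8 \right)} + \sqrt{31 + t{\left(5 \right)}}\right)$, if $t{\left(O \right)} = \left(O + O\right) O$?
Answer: $- \frac{2619}{7} \approx -374.14$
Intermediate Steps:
$s{\left(o,x \right)} = - \frac{36}{7}$ ($s{\left(o,x \right)} = \frac{6 \left(-5 - 1\right)}{7} = \frac{6 \left(-6\right)}{7} = \frac{1}{7} \left(-36\right) = - \frac{36}{7}$)
$t{\left(O \right)} = 2 O^{2}$ ($t{\left(O \right)} = 2 O O = 2 O^{2}$)
$- 97 \left(s{\left(7,-8 \right)} + \sqrt{31 + t{\left(5 \right)}}\right) = - 97 \left(- \frac{36}{7} + \sqrt{31 + 2 \cdot 5^{2}}\right) = - 97 \left(- \frac{36}{7} + \sqrt{31 + 2 \cdot 25}\right) = - 97 \left(- \frac{36}{7} + \sqrt{31 + 50}\right) = - 97 \left(- \frac{36}{7} + \sqrt{81}\right) = - 97 \left(- \frac{36}{7} + 9\right) = \left(-97\right) \frac{27}{7} = - \frac{2619}{7}$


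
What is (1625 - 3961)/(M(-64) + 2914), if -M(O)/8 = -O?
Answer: -1168/1201 ≈ -0.97252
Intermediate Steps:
M(O) = 8*O (M(O) = -(-8)*O = 8*O)
(1625 - 3961)/(M(-64) + 2914) = (1625 - 3961)/(8*(-64) + 2914) = -2336/(-512 + 2914) = -2336/2402 = -2336*1/2402 = -1168/1201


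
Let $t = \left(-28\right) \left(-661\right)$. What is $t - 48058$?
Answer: $-29550$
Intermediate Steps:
$t = 18508$
$t - 48058 = 18508 - 48058 = -29550$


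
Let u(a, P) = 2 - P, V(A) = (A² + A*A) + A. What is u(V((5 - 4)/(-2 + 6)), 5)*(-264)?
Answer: 792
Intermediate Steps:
V(A) = A + 2*A² (V(A) = (A² + A²) + A = 2*A² + A = A + 2*A²)
u(V((5 - 4)/(-2 + 6)), 5)*(-264) = (2 - 1*5)*(-264) = (2 - 5)*(-264) = -3*(-264) = 792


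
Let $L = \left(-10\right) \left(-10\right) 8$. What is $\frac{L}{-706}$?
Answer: $- \frac{400}{353} \approx -1.1331$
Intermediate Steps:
$L = 800$ ($L = 100 \cdot 8 = 800$)
$\frac{L}{-706} = \frac{800}{-706} = 800 \left(- \frac{1}{706}\right) = - \frac{400}{353}$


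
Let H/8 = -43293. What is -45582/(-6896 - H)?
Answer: -22791/169724 ≈ -0.13428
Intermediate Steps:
H = -346344 (H = 8*(-43293) = -346344)
-45582/(-6896 - H) = -45582/(-6896 - 1*(-346344)) = -45582/(-6896 + 346344) = -45582/339448 = -45582*1/339448 = -22791/169724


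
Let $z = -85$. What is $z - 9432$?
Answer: $-9517$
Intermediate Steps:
$z - 9432 = -85 - 9432 = -9517$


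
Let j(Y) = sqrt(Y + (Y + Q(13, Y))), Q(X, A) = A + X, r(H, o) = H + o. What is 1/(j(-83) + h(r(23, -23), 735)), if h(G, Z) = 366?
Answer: 183/67096 - I*sqrt(59)/67096 ≈ 0.0027274 - 0.00011448*I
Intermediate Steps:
j(Y) = sqrt(13 + 3*Y) (j(Y) = sqrt(Y + (Y + (Y + 13))) = sqrt(Y + (Y + (13 + Y))) = sqrt(Y + (13 + 2*Y)) = sqrt(13 + 3*Y))
1/(j(-83) + h(r(23, -23), 735)) = 1/(sqrt(13 + 3*(-83)) + 366) = 1/(sqrt(13 - 249) + 366) = 1/(sqrt(-236) + 366) = 1/(2*I*sqrt(59) + 366) = 1/(366 + 2*I*sqrt(59))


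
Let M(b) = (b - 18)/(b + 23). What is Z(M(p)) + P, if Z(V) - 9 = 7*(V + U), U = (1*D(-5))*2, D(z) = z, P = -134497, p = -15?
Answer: -1076695/8 ≈ -1.3459e+5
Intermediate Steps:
U = -10 (U = (1*(-5))*2 = -5*2 = -10)
M(b) = (-18 + b)/(23 + b)
Z(V) = -61 + 7*V (Z(V) = 9 + 7*(V - 10) = 9 + 7*(-10 + V) = 9 + (-70 + 7*V) = -61 + 7*V)
Z(M(p)) + P = (-61 + 7*((-18 - 15)/(23 - 15))) - 134497 = (-61 + 7*(-33/8)) - 134497 = (-61 - 231/8) - 134497 = -719/8 - 134497 = -1076695/8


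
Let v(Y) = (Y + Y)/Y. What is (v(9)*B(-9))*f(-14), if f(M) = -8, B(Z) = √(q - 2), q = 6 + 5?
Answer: -48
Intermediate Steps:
q = 11
B(Z) = 3 (B(Z) = √(11 - 2) = √9 = 3)
v(Y) = 2 (v(Y) = (2*Y)/Y = 2)
(v(9)*B(-9))*f(-14) = (2*3)*(-8) = 6*(-8) = -48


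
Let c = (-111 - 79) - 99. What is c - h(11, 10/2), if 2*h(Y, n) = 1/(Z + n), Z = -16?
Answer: -6357/22 ≈ -288.95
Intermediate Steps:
h(Y, n) = 1/(2*(-16 + n))
c = -289 (c = -190 - 99 = -289)
c - h(11, 10/2) = -289 - 1/(2*(-16 + 10/2)) = -289 - 1/(2*(-16 + 10*(1/2))) = -289 - 1/(2*(-16 + 5)) = -289 - 1/(2*(-11)) = -289 - (-1)/(2*11) = -289 - 1*(-1/22) = -289 + 1/22 = -6357/22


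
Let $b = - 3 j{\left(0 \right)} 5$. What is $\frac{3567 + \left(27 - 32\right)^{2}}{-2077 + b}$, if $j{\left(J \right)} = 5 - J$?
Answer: $- \frac{449}{269} \approx -1.6691$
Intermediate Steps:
$b = -75$ ($b = - 3 \left(5 - 0\right) 5 = - 3 \left(5 + 0\right) 5 = \left(-3\right) 5 \cdot 5 = \left(-15\right) 5 = -75$)
$\frac{3567 + \left(27 - 32\right)^{2}}{-2077 + b} = \frac{3567 + \left(27 - 32\right)^{2}}{-2077 - 75} = \frac{3567 + \left(-5\right)^{2}}{-2152} = \left(3567 + 25\right) \left(- \frac{1}{2152}\right) = 3592 \left(- \frac{1}{2152}\right) = - \frac{449}{269}$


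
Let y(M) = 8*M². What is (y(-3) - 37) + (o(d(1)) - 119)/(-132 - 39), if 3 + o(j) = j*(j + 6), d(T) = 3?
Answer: 320/9 ≈ 35.556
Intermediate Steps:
o(j) = -3 + j*(6 + j) (o(j) = -3 + j*(j + 6) = -3 + j*(6 + j))
(y(-3) - 37) + (o(d(1)) - 119)/(-132 - 39) = (8*(-3)² - 37) + ((-3 + 3² + 6*3) - 119)/(-132 - 39) = (8*9 - 37) + ((-3 + 9 + 18) - 119)/(-171) = (72 - 37) + (24 - 119)*(-1/171) = 35 - 95*(-1/171) = 35 + 5/9 = 320/9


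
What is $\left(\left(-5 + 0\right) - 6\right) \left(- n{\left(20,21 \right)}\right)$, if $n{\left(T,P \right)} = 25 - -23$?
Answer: $528$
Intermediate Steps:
$n{\left(T,P \right)} = 48$ ($n{\left(T,P \right)} = 25 + 23 = 48$)
$\left(\left(-5 + 0\right) - 6\right) \left(- n{\left(20,21 \right)}\right) = \left(\left(-5 + 0\right) - 6\right) \left(\left(-1\right) 48\right) = \left(-5 - 6\right) \left(-48\right) = \left(-11\right) \left(-48\right) = 528$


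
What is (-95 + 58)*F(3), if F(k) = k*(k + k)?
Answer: -666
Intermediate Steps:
F(k) = 2*k**2 (F(k) = k*(2*k) = 2*k**2)
(-95 + 58)*F(3) = (-95 + 58)*(2*3**2) = -74*9 = -37*18 = -666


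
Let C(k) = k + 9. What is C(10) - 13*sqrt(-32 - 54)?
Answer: 19 - 13*I*sqrt(86) ≈ 19.0 - 120.56*I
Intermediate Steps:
C(k) = 9 + k
C(10) - 13*sqrt(-32 - 54) = (9 + 10) - 13*sqrt(-32 - 54) = 19 - 13*I*sqrt(86)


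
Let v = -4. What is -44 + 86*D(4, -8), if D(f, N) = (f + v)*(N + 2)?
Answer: -44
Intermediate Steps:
D(f, N) = (-4 + f)*(2 + N) (D(f, N) = (f - 4)*(N + 2) = (-4 + f)*(2 + N))
-44 + 86*D(4, -8) = -44 + 86*(-8 - 4*(-8) + 2*4 - 8*4) = -44 + 86*(-8 + 32 + 8 - 32) = -44 + 86*0 = -44 + 0 = -44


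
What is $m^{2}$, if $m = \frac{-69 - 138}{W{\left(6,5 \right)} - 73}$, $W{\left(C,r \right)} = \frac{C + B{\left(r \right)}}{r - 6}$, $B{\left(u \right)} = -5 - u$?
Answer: $9$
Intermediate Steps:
$W{\left(C,r \right)} = \frac{-5 + C - r}{-6 + r}$ ($W{\left(C,r \right)} = \frac{C - \left(5 + r\right)}{r - 6} = \frac{-5 + C - r}{-6 + r}$)
$m = 3$ ($m = \frac{-69 - 138}{\frac{-5 + 6 - 5}{-6 + 5} - 73} = - \frac{207}{\frac{-5 + 6 - 5}{-1} - 73} = - \frac{207}{\left(-1\right) \left(-4\right) - 73} = - \frac{207}{4 - 73} = - \frac{207}{-69} = \left(-207\right) \left(- \frac{1}{69}\right) = 3$)
$m^{2} = 3^{2} = 9$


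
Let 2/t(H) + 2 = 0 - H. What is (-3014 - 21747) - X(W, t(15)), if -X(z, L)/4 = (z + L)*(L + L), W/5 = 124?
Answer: -7324537/289 ≈ -25344.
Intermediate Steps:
t(H) = 2/(-2 - H) (t(H) = 2/(-2 + (0 - H)) = 2/(-2 - H))
W = 620 (W = 5*124 = 620)
X(z, L) = -8*L*(L + z) (X(z, L) = -4*(z + L)*(L + L) = -4*(L + z)*2*L = -8*L*(L + z))
(-3014 - 21747) - X(W, t(15)) = (-3014 - 21747) - (-8)*(-2/(2 + 15))*(-2/(2 + 15) + 620) = -24761 - (-8)*(-2/17)*(-2/17 + 620) = -24761 - (-8)*(-2*1/17)*(-2*1/17 + 620) = -24761 - (-8)*(-2)*(-2/17 + 620)/17 = -24761 - (-8)*(-2)*10538/(17*17) = -24761 - 1*168608/289 = -24761 - 168608/289 = -7324537/289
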